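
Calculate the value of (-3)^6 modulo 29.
By repeated squaring (mod 29): (-3)^{1}≡26, (-3)^{2}≡9, (-3)^{4}≡23. Then (-3)^{6} = (-3)^{4+2} ≡ 23 × 9 ≡ 4 (mod 29)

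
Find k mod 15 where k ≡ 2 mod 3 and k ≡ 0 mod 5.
M = 3 × 5 = 15. M₁ = 5, y₁ ≡ 2 mod 3. M₂ = 3, y₂ ≡ 2 mod 5. k = 2×5×2 + 0×3×2 ≡ 5 mod 15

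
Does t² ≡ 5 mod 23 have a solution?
By Euler's criterion: 5^{11} ≡ 22 mod 23. Since this equals -1 (≡ 22), 5 is not a QR.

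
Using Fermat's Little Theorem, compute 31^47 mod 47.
By Fermat: 31^{46} ≡ 1 (mod 47). So 31^{47} = 31^{46} · 31^{1} ≡ 31^{1} ≡ 31 (mod 47)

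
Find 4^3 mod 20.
4^{3} = 64 ≡ 4 mod 20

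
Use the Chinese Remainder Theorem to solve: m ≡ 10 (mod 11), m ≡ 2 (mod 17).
M = 11 × 17 = 187. M₁ = 17, y₁ ≡ 2 (mod 11). M₂ = 11, y₂ ≡ 14 (mod 17). m = 10×17×2 + 2×11×14 ≡ 87 (mod 187)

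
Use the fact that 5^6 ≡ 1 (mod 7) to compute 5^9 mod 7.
By Fermat: 5^{6} ≡ 1 (mod 7). So 5^{9} = 5^{6} · 5^{3} ≡ 5^{3} ≡ 6 (mod 7)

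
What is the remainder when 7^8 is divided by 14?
By repeated squaring mod 14: 7^{1}≡7, 7^{2}≡7, 7^{4}≡7, 7^{8}≡7. So 7^{8} ≡ 7 mod 14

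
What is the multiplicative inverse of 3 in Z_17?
Since 17 is prime, by Fermat 3^(-1) ≡ 3^{15} ≡ 6 mod 17. Verify: 3 × 6 = 18 ≡ 1 mod 17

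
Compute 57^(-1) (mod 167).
Since 167 is prime, by Fermat 57^(-1) ≡ 57^{165} ≡ 126 (mod 167). Verify: 57 × 126 = 7182 ≡ 1 (mod 167)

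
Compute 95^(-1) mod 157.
Since 157 is prime, by Fermat 95^(-1) ≡ 95^{155} ≡ 119 mod 157. Verify: 95 × 119 = 11305 ≡ 1 mod 157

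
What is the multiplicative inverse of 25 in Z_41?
Since 41 is prime, by Fermat 25^(-1) ≡ 25^{39} ≡ 23 mod 41. Verify: 25 × 23 = 575 ≡ 1 mod 41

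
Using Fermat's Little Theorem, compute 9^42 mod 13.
By Fermat: 9^{12} ≡ 1 mod 13. 42 = 3×12 + 6. So 9^{42} ≡ 9^{6} ≡ 1 mod 13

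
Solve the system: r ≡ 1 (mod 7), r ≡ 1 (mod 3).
M = 7 × 3 = 21. M₁ = 3, y₁ ≡ 5 (mod 7). M₂ = 7, y₂ ≡ 1 (mod 3). r = 1×3×5 + 1×7×1 ≡ 1 (mod 21)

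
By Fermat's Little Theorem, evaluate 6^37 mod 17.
By Fermat: 6^{16} ≡ 1 mod 17. 37 = 2×16 + 5. So 6^{37} ≡ 6^{5} ≡ 7 mod 17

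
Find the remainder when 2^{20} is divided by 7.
By Fermat: 2^{6} ≡ 1 mod 7. 20 = 3×6 + 2. So 2^{20} ≡ 2^{2} ≡ 4 mod 7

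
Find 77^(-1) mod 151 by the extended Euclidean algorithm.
Extended GCD: 77(51) + 151(-26) = 1. So 77^(-1) ≡ 51 mod 151. Verify: 77 × 51 = 3927 ≡ 1 mod 151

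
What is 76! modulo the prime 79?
(78)! = (76)! × (77) × (78) ≡ -1 mod 79. So (76)! ≡ -1 × [(78)(77)]^(-1) ≡ 39 mod 79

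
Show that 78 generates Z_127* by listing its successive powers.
78^1, 78^2, ..., 78^{126} mod 127: [78, 115, 80, 17, 56, 50, 90, 35, 63, 88, 6, 87, 55, 99, 102, 82, 46, 32, 83, 124, 20, 36, 14, 76, 86, 104, 111, 22, 65, 117, 109, 120, 89, 84, 75, 8, 116, 31, 5, 9, 67, 19, 85, 26, 123, 69, 48, 61, 59, 30, 54, 21, 114, 2, 29, 103, 33, 34, 112, 100, 53, 70, 126, 49, 12, 47, 110, 71, 77, 37, 92, 64, 39, 121, 40, 72, 28, 25, 45, 81, 95, 44, 3, 107, 91, 113, 51, 41, 23, 16, 105, 62, 10, 18, 7, 38, 43, 52, 119, 11, 96, 122, 118, 60, 108, 42, 101, 4, 58, 79, 66, 68, 97, 73, 106, 13, 125, 98, 24, 94, 93, 15, 27, 74, 57, 1]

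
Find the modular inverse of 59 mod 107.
Since 107 is prime, by Fermat 59^(-1) ≡ 59^{105} ≡ 78 mod 107. Verify: 59 × 78 = 4602 ≡ 1 mod 107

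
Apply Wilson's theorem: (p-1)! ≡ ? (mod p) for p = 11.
By Wilson's theorem, (10)! ≡ -1 ≡ 10 (mod 11)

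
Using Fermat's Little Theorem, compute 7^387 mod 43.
By Fermat: 7^{42} ≡ 1 mod 43. 387 ≡ 9 mod 42. So 7^{387} ≡ 7^{9} ≡ 42 mod 43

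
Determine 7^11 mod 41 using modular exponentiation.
By repeated squaring (mod 41): 7^{1}≡7, 7^{2}≡8, 7^{4}≡23, 7^{8}≡37. Then 7^{11} = 7^{8+2+1} ≡ 37 × 8 × 7 ≡ 22 (mod 41)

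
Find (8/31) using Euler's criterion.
(8/31) = 8^{15} mod 31 = 1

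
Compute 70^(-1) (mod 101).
Since 101 is prime, by Fermat 70^(-1) ≡ 70^{99} ≡ 13 (mod 101). Verify: 70 × 13 = 910 ≡ 1 (mod 101)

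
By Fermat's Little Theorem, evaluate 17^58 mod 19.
By Fermat: 17^{18} ≡ 1 (mod 19). 58 = 3×18 + 4. So 17^{58} ≡ 17^{4} ≡ 16 (mod 19)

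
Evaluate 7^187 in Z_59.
Using Fermat: 7^{58} ≡ 1 (mod 59). 187 ≡ 13 (mod 58). So 7^{187} ≡ 7^{13} ≡ 4 (mod 59)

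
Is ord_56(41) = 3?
Powers of 41 mod 56: 41^1≡41, 41^2≡1. Already 41^2≡1, so the order is 2 < 3. No, the actual order is 2.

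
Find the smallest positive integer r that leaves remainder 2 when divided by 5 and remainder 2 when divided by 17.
M = 5 × 17 = 85. M₁ = 17, y₁ ≡ 3 (mod 5). M₂ = 5, y₂ ≡ 7 (mod 17). r = 2×17×3 + 2×5×7 ≡ 2 (mod 85)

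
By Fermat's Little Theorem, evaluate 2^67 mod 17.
By Fermat: 2^{16} ≡ 1 mod 17. 67 = 4×16 + 3. So 2^{67} ≡ 2^{3} ≡ 8 mod 17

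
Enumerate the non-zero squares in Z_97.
Squares in Z_97*: {1, 2, 3, 4, 6, 8, 9, 11, 12, 16, 18, 22, 24, 25, 27, 31, 32, 33, 35, 36, 43, 44, 47, 48, 49, 50, 53, 54, 61, 62, 64, 65, 66, 70, 72, 73, 75, 79, 81, 85, 86, 88, 89, 91, 93, 94, 95, 96}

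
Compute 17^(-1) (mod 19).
Since 19 is prime, by Fermat 17^(-1) ≡ 17^{17} ≡ 9 (mod 19). Verify: 17 × 9 = 153 ≡ 1 (mod 19)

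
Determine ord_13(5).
Powers of 5 mod 13: 5^1≡5, 5^2≡12, 5^3≡8, 5^4≡1. Order = 4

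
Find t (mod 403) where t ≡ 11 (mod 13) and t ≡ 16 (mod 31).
M = 13 × 31 = 403. M₁ = 31, y₁ ≡ 8 (mod 13). M₂ = 13, y₂ ≡ 12 (mod 31). t = 11×31×8 + 16×13×12 ≡ 388 (mod 403)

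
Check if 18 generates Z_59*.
ord_59(18) divides 58. For each prime q|58: 18^{29}≡58, 18^{2}≡29, none ≡ 1. So 18 has order 58 and is a primitive root mod 59.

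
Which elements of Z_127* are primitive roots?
There are φ(126) = 36 primitive roots mod 127: {3, 6, 7, 12, 14, 23, 29, 39, 43, 45, 46, 48, 53, 55, 56, 57, 58, 65, 67, 78, 83, 85, 86, 91, 92, 93, 96, 97, 101, 106, 109, 110, 112, 114, 116, 118}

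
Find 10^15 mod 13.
Using Fermat: 10^{12} ≡ 1 mod 13. 15 ≡ 3 mod 12. So 10^{15} ≡ 10^{3} ≡ 12 mod 13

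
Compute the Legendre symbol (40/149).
(40/149) = 40^{74} mod 149 = -1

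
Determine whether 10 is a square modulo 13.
By Euler's criterion: 10^{6} ≡ 1 mod 13. Since this equals 1, 10 is a QR.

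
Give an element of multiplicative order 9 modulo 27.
4 has order 9 mod 27 since 4^{9} ≡ 1 mod 27 and no smaller power works.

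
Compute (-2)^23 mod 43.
By repeated squaring mod 43: (-2)^{1}≡41, (-2)^{2}≡4, (-2)^{4}≡16, (-2)^{8}≡41, (-2)^{16}≡4. Then (-2)^{23} = (-2)^{16+4+2+1} ≡ 4 × 16 × 4 × 41 ≡ 4 mod 43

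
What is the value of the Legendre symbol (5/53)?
(5/53) = 5^{26} mod 53 = -1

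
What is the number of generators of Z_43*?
There are φ(43-1) = φ(42) = 12 primitive roots modulo 43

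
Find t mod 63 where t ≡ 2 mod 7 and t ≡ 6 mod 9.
M = 7 × 9 = 63. M₁ = 9, y₁ ≡ 4 mod 7. M₂ = 7, y₂ ≡ 4 mod 9. t = 2×9×4 + 6×7×4 ≡ 51 mod 63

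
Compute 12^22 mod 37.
By repeated squaring (mod 37): 12^{1}≡12, 12^{2}≡33, 12^{4}≡16, 12^{8}≡34, 12^{16}≡9. Then 12^{22} = 12^{16+4+2} ≡ 9 × 16 × 33 ≡ 16 (mod 37)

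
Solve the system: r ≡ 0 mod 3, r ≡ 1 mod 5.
M = 3 × 5 = 15. M₁ = 5, y₁ ≡ 2 mod 3. M₂ = 3, y₂ ≡ 2 mod 5. r = 0×5×2 + 1×3×2 ≡ 6 mod 15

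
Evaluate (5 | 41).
(5/41) = 5^{20} mod 41 = 1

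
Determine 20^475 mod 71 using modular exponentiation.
Using Fermat: 20^{70} ≡ 1 (mod 71). 475 ≡ 55 (mod 70). So 20^{475} ≡ 20^{55} ≡ 32 (mod 71)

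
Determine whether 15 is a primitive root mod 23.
ord_23(15) divides 22. For each prime q|22: 15^{11}≡22, 15^{2}≡18, none ≡ 1. So 15 has order 22 and is a primitive root mod 23.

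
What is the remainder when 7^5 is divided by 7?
By repeated squaring mod 7: 7^{1}≡0, 7^{2}≡0, 7^{4}≡0. Then 7^{5} = 7^{4+1} ≡ 0 × 0 ≡ 0 mod 7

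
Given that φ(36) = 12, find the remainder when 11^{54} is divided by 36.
By Euler: 11^{12} ≡ 1 (mod 36) since gcd(11, 36) = 1. 54 = 4×12 + 6. So 11^{54} ≡ 11^{6} ≡ 1 (mod 36)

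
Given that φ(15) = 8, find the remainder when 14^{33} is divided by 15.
By Euler: 14^{8} ≡ 1 (mod 15) since gcd(14, 15) = 1. 33 = 4×8 + 1. So 14^{33} ≡ 14^{1} ≡ 14 (mod 15)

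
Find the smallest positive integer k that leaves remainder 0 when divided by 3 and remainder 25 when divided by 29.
M = 3 × 29 = 87. M₁ = 29, y₁ ≡ 2 mod 3. M₂ = 3, y₂ ≡ 10 mod 29. k = 0×29×2 + 25×3×10 ≡ 54 mod 87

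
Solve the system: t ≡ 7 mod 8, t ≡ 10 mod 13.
M = 8 × 13 = 104. M₁ = 13, y₁ ≡ 5 mod 8. M₂ = 8, y₂ ≡ 5 mod 13. t = 7×13×5 + 10×8×5 ≡ 23 mod 104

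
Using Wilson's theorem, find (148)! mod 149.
By Wilson's theorem, (148)! ≡ -1 ≡ 148 mod 149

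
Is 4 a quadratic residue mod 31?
By Euler's criterion: 4^{15} ≡ 1 mod 31. Since this equals 1, 4 is a QR.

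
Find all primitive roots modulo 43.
There are φ(42) = 12 primitive roots mod 43: {3, 5, 12, 18, 19, 20, 26, 28, 29, 30, 33, 34}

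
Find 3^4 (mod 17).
3^{4} = 81 ≡ 13 (mod 17)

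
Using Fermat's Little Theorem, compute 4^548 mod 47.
By Fermat: 4^{46} ≡ 1 (mod 47). 548 ≡ 42 (mod 46). So 4^{548} ≡ 4^{42} ≡ 9 (mod 47)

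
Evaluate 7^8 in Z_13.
By repeated squaring mod 13: 7^{1}≡7, 7^{2}≡10, 7^{4}≡9, 7^{8}≡3. So 7^{8} ≡ 3 mod 13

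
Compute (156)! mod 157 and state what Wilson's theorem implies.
(156)! mod 157 = 156. Since this equals -1 (mod 157), Wilson confirms 157 is prime.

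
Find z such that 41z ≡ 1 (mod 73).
Since 73 is prime, by Fermat 41^(-1) ≡ 41^{71} ≡ 57 (mod 73). Verify: 41 × 57 = 2337 ≡ 1 (mod 73)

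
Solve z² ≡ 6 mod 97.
The square roots of 6 mod 97 are 54 and 43. Verify: 54² = 2916 ≡ 6 mod 97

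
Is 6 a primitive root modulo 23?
6^{11} ≡ 1 mod 23 and 11 < 22, so ord_23(6) = 11 ≠ 22 and 6 is not a primitive root.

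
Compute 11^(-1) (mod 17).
Since 17 is prime, by Fermat 11^(-1) ≡ 11^{15} ≡ 14 (mod 17). Verify: 11 × 14 = 154 ≡ 1 (mod 17)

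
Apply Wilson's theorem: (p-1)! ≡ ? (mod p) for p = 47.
By Wilson's theorem, (46)! ≡ -1 ≡ 46 mod 47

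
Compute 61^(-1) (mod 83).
Since 83 is prime, by Fermat 61^(-1) ≡ 61^{81} ≡ 49 (mod 83). Verify: 61 × 49 = 2989 ≡ 1 (mod 83)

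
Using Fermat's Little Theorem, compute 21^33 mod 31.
By Fermat: 21^{30} ≡ 1 (mod 31). So 21^{33} = 21^{30} · 21^{3} ≡ 21^{3} ≡ 23 (mod 31)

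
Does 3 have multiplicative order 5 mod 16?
Powers of 3 mod 16: 3^1≡3, 3^2≡9, 3^3≡11, 3^4≡1. Already 3^4≡1, so the order is 4 < 5. No, the actual order is 4.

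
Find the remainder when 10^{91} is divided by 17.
By Fermat: 10^{16} ≡ 1 mod 17. 91 = 5×16 + 11. So 10^{91} ≡ 10^{11} ≡ 3 mod 17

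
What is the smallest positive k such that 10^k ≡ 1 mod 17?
Powers of 10 mod 17: 10^1≡10, 10^2≡15, 10^3≡14, 10^4≡4, 10^5≡6, 10^6≡9, 10^7≡5, 10^8≡16, 10^9≡7, 10^10≡2, 10^11≡3, 10^12≡13, 10^13≡11, 10^14≡8, 10^15≡12, 10^16≡1. Order = 16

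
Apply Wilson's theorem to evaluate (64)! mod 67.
(66)! = (64)! × (65) × (66) ≡ -1 (mod 67). So (64)! ≡ -1 × [(66)(65)]^(-1) ≡ 33 (mod 67)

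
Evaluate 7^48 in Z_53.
By repeated squaring mod 53: 7^{1}≡7, 7^{2}≡49, 7^{4}≡16, 7^{8}≡44, 7^{16}≡28, 7^{32}≡42. Then 7^{48} = 7^{32+16} ≡ 42 × 28 ≡ 10 mod 53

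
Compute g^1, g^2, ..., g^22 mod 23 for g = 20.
20^1, 20^2, ..., 20^{22} mod 23: [20, 9, 19, 12, 10, 16, 21, 6, 5, 8, 22, 3, 14, 4, 11, 13, 7, 2, 17, 18, 15, 1]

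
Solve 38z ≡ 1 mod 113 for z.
Since 113 is prime, by Fermat 38^(-1) ≡ 38^{111} ≡ 3 mod 113. Verify: 38 × 3 = 114 ≡ 1 mod 113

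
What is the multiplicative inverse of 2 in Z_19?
Since 19 is prime, by Fermat 2^(-1) ≡ 2^{17} ≡ 10 mod 19. Verify: 2 × 10 = 20 ≡ 1 mod 19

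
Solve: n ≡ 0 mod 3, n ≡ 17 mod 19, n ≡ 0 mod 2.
M = 3 × 19 × 2 = 114. M₁ = 38, y₁ ≡ 2 mod 3. M₂ = 6, y₂ ≡ 16 mod 19. M₃ = 57, y₃ ≡ 1 mod 2. n = 0×38×2 + 17×6×16 + 0×57×1 ≡ 36 mod 114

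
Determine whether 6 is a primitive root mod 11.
ord_11(6) divides 10. For each prime q|10: 6^{5}≡10, 6^{2}≡3, none ≡ 1. So 6 has order 10 and is a primitive root mod 11.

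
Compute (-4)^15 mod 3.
Using Fermat: (-4)^{2} ≡ 1 (mod 3). 15 ≡ 1 (mod 2). So (-4)^{15} ≡ (-4)^{1} ≡ 2 (mod 3)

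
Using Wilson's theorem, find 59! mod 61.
(60)! = (59)! × (60) ≡ -1 mod 61. So (59)! ≡ -1 × (60)^(-1) ≡ (-1)×(-1) = 1 mod 61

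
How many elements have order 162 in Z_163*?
There are φ(163-1) = φ(162) = 54 primitive roots modulo 163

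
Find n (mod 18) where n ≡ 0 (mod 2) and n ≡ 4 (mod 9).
M = 2 × 9 = 18. M₁ = 9, y₁ ≡ 1 (mod 2). M₂ = 2, y₂ ≡ 5 (mod 9). n = 0×9×1 + 4×2×5 ≡ 4 (mod 18)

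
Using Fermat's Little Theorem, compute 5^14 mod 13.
By Fermat: 5^{12} ≡ 1 (mod 13). So 5^{14} = 5^{12} · 5^{2} ≡ 5^{2} ≡ 12 (mod 13)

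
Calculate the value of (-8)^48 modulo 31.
Using Fermat: (-8)^{30} ≡ 1 (mod 31). 48 ≡ 18 (mod 30). So (-8)^{48} ≡ (-8)^{18} ≡ 16 (mod 31)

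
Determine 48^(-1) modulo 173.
Since 173 is prime, by Fermat 48^(-1) ≡ 48^{171} ≡ 155 mod 173. Verify: 48 × 155 = 7440 ≡ 1 mod 173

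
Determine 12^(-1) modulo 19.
Since 19 is prime, by Fermat 12^(-1) ≡ 12^{17} ≡ 8 mod 19. Verify: 12 × 8 = 96 ≡ 1 mod 19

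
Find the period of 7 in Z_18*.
Powers of 7 mod 18: 7^1≡7, 7^2≡13, 7^3≡1. Order = 3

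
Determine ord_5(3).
Powers of 3 mod 5: 3^1≡3, 3^2≡4, 3^3≡2, 3^4≡1. Order = 4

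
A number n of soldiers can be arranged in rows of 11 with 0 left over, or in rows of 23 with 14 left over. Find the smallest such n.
M = 11 × 23 = 253. M₁ = 23, y₁ ≡ 1 (mod 11). M₂ = 11, y₂ ≡ 21 (mod 23). n = 0×23×1 + 14×11×21 ≡ 198 (mod 253)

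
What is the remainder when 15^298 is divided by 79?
Using Fermat: 15^{78} ≡ 1 (mod 79). 298 ≡ 64 (mod 78). So 15^{298} ≡ 15^{64} ≡ 21 (mod 79)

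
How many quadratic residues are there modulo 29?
For prime 29, there are (p-1)/2 = (29-1)/2 = 14 quadratic residues (excluding 0).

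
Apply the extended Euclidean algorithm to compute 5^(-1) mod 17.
Extended GCD: 5(7) + 17(-2) = 1. So 5^(-1) ≡ 7 (mod 17). Verify: 5 × 7 = 35 ≡ 1 (mod 17)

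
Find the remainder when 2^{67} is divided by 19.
By Fermat: 2^{18} ≡ 1 (mod 19). 67 = 3×18 + 13. So 2^{67} ≡ 2^{13} ≡ 3 (mod 19)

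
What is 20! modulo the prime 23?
(22)! = (20)! × (21) × (22) ≡ -1 mod 23. So (20)! ≡ -1 × [(22)(21)]^(-1) ≡ 11 mod 23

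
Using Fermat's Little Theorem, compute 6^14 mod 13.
By Fermat: 6^{12} ≡ 1 mod 13. So 6^{14} = 6^{12} · 6^{2} ≡ 6^{2} ≡ 10 mod 13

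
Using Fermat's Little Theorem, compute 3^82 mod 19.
By Fermat: 3^{18} ≡ 1 mod 19. 82 = 4×18 + 10. So 3^{82} ≡ 3^{10} ≡ 16 mod 19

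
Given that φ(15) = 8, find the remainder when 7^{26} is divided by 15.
By Euler: 7^{8} ≡ 1 mod 15 since gcd(7, 15) = 1. 26 = 3×8 + 2. So 7^{26} ≡ 7^{2} ≡ 4 mod 15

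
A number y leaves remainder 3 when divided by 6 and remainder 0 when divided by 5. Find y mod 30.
M = 6 × 5 = 30. M₁ = 5, y₁ ≡ 5 mod 6. M₂ = 6, y₂ ≡ 1 mod 5. y = 3×5×5 + 0×6×1 ≡ 15 mod 30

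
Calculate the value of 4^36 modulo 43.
By repeated squaring (mod 43): 4^{1}≡4, 4^{2}≡16, 4^{4}≡41, 4^{8}≡4, 4^{16}≡16, 4^{32}≡41. Then 4^{36} = 4^{32+4} ≡ 41 × 41 ≡ 4 (mod 43)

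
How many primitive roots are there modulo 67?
Number of primitive roots mod 67 = φ(p-1) = φ(66) = 20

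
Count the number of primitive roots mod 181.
A prime p has φ(p-1) primitive roots; here φ(180) = 48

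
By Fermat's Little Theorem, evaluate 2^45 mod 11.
By Fermat: 2^{10} ≡ 1 (mod 11). 45 = 4×10 + 5. So 2^{45} ≡ 2^{5} ≡ 10 (mod 11)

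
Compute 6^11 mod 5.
Using Fermat: 6^{4} ≡ 1 mod 5. 11 ≡ 3 mod 4. So 6^{11} ≡ 6^{3} ≡ 1 mod 5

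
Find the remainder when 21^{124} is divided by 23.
By Fermat: 21^{22} ≡ 1 mod 23. 124 = 5×22 + 14. So 21^{124} ≡ 21^{14} ≡ 8 mod 23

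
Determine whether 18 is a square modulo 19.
By Euler's criterion: 18^{9} ≡ 18 (mod 19). Since this equals -1 (≡ 18), 18 is not a QR.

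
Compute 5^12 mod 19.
By repeated squaring (mod 19): 5^{1}≡5, 5^{2}≡6, 5^{4}≡17, 5^{8}≡4. Then 5^{12} = 5^{8+4} ≡ 4 × 17 ≡ 11 (mod 19)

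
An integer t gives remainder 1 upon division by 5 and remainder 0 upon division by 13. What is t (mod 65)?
M = 5 × 13 = 65. M₁ = 13, y₁ ≡ 2 (mod 5). M₂ = 5, y₂ ≡ 8 (mod 13). t = 1×13×2 + 0×5×8 ≡ 26 (mod 65)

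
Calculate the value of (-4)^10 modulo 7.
Using Fermat: (-4)^{6} ≡ 1 (mod 7). 10 ≡ 4 (mod 6). So (-4)^{10} ≡ (-4)^{4} ≡ 4 (mod 7)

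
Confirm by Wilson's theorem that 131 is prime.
(130)! mod 131 = 130. Since this equals -1 mod 131, Wilson confirms 131 is prime.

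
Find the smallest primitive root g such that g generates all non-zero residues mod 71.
g = 7. Powers: [7, 49, 59, 58, 51, 2, 14, 27, ...] generates all 70 non-zero residues.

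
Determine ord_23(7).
Powers of 7 mod 23: 7^1≡7, 7^2≡3, 7^3≡21, 7^4≡9, 7^5≡17, 7^6≡4, 7^7≡5, 7^8≡12, 7^9≡15, 7^10≡13, 7^11≡22, 7^12≡16, 7^13≡20, 7^14≡2, 7^15≡14, 7^16≡6, 7^17≡19, 7^18≡18, 7^19≡11, 7^20≡8, 7^21≡10, 7^22≡1. So the order of 7 is 22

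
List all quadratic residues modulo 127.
Quadratic residues modulo 127: {1, 2, 4, 8, 9, 11, 13, 15, 16, 17, 18, 19, 21, 22, 25, 26, 30, 31, 32, 34, 35, 36, 37, 38, 41, 42, 44, 47, 49, 50, 52, 60, 61, 62, 64, 68, 69, 70, 71, 72, 73, 74, 76, 79, 81, 82, 84, 87, 88, 94, 98, 99, 100, 103, 104, 107, 113, 115, 117, 120, 121, 122, 124}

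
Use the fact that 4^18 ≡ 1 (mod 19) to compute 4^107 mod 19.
By Fermat: 4^{18} ≡ 1 (mod 19). 107 = 5×18 + 17. So 4^{107} ≡ 4^{17} ≡ 5 (mod 19)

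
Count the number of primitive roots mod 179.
There are φ(179-1) = φ(178) = 88 primitive roots modulo 179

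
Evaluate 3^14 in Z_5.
Using Fermat: 3^{4} ≡ 1 mod 5. 14 ≡ 2 mod 4. So 3^{14} ≡ 3^{2} ≡ 4 mod 5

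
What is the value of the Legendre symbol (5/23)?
(5/23) = 5^{11} mod 23 = -1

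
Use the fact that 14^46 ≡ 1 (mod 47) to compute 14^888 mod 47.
By Fermat: 14^{46} ≡ 1 (mod 47). 888 ≡ 14 (mod 46). So 14^{888} ≡ 14^{14} ≡ 12 (mod 47)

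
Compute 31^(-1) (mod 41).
Since 41 is prime, by Fermat 31^(-1) ≡ 31^{39} ≡ 4 (mod 41). Verify: 31 × 4 = 124 ≡ 1 (mod 41)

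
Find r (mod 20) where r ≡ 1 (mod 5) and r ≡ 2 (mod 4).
M = 5 × 4 = 20. M₁ = 4, y₁ ≡ 4 (mod 5). M₂ = 5, y₂ ≡ 1 (mod 4). r = 1×4×4 + 2×5×1 ≡ 6 (mod 20)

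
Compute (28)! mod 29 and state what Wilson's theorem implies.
(28)! mod 29 = 28. Since this equals -1 (mod 29), Wilson confirms 29 is prime.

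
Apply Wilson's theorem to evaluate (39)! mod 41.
(40)! = (39)! × (40) ≡ -1 (mod 41). So (39)! ≡ -1 × (40)^(-1) ≡ (-1)×(-1) = 1 (mod 41)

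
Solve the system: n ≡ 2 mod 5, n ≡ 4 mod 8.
M = 5 × 8 = 40. M₁ = 8, y₁ ≡ 2 mod 5. M₂ = 5, y₂ ≡ 5 mod 8. n = 2×8×2 + 4×5×5 ≡ 12 mod 40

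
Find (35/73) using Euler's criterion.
(35/73) = 35^{36} mod 73 = 1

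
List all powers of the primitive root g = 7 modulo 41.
7^1, 7^2, ..., 7^{40} mod 41: [7, 8, 15, 23, 38, 20, 17, 37, 13, 9, 22, 31, 12, 2, 14, 16, 30, 5, 35, 40, 34, 33, 26, 18, 3, 21, 24, 4, 28, 32, 19, 10, 29, 39, 27, 25, 11, 36, 6, 1]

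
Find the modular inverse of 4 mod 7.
Since 7 is prime, by Fermat 4^(-1) ≡ 4^{5} ≡ 2 (mod 7). Verify: 4 × 2 = 8 ≡ 1 (mod 7)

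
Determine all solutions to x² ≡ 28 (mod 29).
The square roots of 28 mod 29 are 12 and 17. Verify: 12² = 144 ≡ 28 (mod 29)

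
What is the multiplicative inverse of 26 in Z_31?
Since 31 is prime, by Fermat 26^(-1) ≡ 26^{29} ≡ 6 mod 31. Verify: 26 × 6 = 156 ≡ 1 mod 31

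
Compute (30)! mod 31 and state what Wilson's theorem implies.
(30)! mod 31 = 30. Since this equals -1 mod 31, Wilson confirms 31 is prime.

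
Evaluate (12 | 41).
(12/41) = 12^{20} mod 41 = -1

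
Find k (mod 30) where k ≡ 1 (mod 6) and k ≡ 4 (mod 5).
M = 6 × 5 = 30. M₁ = 5, y₁ ≡ 5 (mod 6). M₂ = 6, y₂ ≡ 1 (mod 5). k = 1×5×5 + 4×6×1 ≡ 19 (mod 30)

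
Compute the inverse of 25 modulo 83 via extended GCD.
Extended GCD: 25(10) + 83(-3) = 1. So 25^(-1) ≡ 10 mod 83. Verify: 25 × 10 = 250 ≡ 1 mod 83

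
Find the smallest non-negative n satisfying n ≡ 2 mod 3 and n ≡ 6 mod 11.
M = 3 × 11 = 33. M₁ = 11, y₁ ≡ 2 mod 3. M₂ = 3, y₂ ≡ 4 mod 11. n = 2×11×2 + 6×3×4 ≡ 17 mod 33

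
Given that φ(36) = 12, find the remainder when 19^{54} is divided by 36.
By Euler: 19^{12} ≡ 1 mod 36 since gcd(19, 36) = 1. 54 = 4×12 + 6. So 19^{54} ≡ 19^{6} ≡ 1 mod 36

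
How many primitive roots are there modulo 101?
There are φ(101-1) = φ(100) = 40 primitive roots modulo 101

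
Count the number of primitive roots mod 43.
A prime p has φ(p-1) primitive roots; here φ(42) = 12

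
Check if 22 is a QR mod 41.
By Euler's criterion: 22^{20} ≡ 40 mod 41. Since this equals -1 (≡ 40), 22 is not a QR.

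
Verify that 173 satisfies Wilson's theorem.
(172)! mod 173 = 172. Since this equals -1 (mod 173), Wilson confirms 173 is prime.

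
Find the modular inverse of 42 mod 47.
Since 47 is prime, by Fermat 42^(-1) ≡ 42^{45} ≡ 28 mod 47. Verify: 42 × 28 = 1176 ≡ 1 mod 47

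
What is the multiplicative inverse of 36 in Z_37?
Since 37 is prime, by Fermat 36^(-1) ≡ 36^{35} ≡ 36 (mod 37). Verify: 36 × 36 = 1296 ≡ 1 (mod 37)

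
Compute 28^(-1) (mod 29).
Since 29 is prime, by Fermat 28^(-1) ≡ 28^{27} ≡ 28 (mod 29). Verify: 28 × 28 = 784 ≡ 1 (mod 29)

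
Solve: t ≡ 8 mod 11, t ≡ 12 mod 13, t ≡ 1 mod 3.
M = 11 × 13 × 3 = 429. M₁ = 39, y₁ ≡ 2 mod 11. M₂ = 33, y₂ ≡ 2 mod 13. M₃ = 143, y₃ ≡ 2 mod 3. t = 8×39×2 + 12×33×2 + 1×143×2 ≡ 415 mod 429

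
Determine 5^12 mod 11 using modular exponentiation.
Using Fermat: 5^{10} ≡ 1 (mod 11). 12 ≡ 2 (mod 10). So 5^{12} ≡ 5^{2} ≡ 3 (mod 11)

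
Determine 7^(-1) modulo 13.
Since 13 is prime, by Fermat 7^(-1) ≡ 7^{11} ≡ 2 mod 13. Verify: 7 × 2 = 14 ≡ 1 mod 13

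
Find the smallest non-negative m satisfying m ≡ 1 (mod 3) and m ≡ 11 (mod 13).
M = 3 × 13 = 39. M₁ = 13, y₁ ≡ 1 (mod 3). M₂ = 3, y₂ ≡ 9 (mod 13). m = 1×13×1 + 11×3×9 ≡ 37 (mod 39)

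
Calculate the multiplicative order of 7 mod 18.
Powers of 7 mod 18: 7^1≡7, 7^2≡13, 7^3≡1. ord_18(7) = 3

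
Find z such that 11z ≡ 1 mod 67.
Since 67 is prime, by Fermat 11^(-1) ≡ 11^{65} ≡ 61 mod 67. Verify: 11 × 61 = 671 ≡ 1 mod 67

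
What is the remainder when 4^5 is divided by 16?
By repeated squaring (mod 16): 4^{1}≡4, 4^{2}≡0, 4^{4}≡0. Then 4^{5} = 4^{4+1} ≡ 0 × 4 ≡ 0 (mod 16)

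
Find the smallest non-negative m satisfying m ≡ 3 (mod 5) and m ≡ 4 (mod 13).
M = 5 × 13 = 65. M₁ = 13, y₁ ≡ 2 (mod 5). M₂ = 5, y₂ ≡ 8 (mod 13). m = 3×13×2 + 4×5×8 ≡ 43 (mod 65)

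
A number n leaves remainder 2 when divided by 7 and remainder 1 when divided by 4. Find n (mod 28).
M = 7 × 4 = 28. M₁ = 4, y₁ ≡ 2 (mod 7). M₂ = 7, y₂ ≡ 3 (mod 4). n = 2×4×2 + 1×7×3 ≡ 9 (mod 28)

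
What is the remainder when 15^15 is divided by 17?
By repeated squaring mod 17: 15^{1}≡15, 15^{2}≡4, 15^{4}≡16, 15^{8}≡1. Then 15^{15} = 15^{8+4+2+1} ≡ 1 × 16 × 4 × 15 ≡ 8 mod 17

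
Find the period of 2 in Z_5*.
Powers of 2 mod 5: 2^1≡2, 2^2≡4, 2^3≡3, 2^4≡1. So the order of 2 is 4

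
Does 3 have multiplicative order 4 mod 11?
Powers of 3 mod 11: 3^1≡3, 3^2≡9, 3^3≡5, 3^4≡4, 3^5≡1. 3^4≡4≢1, so ord ≠ 4. No, the actual order is 5.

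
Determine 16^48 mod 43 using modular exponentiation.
Using Fermat: 16^{42} ≡ 1 (mod 43). 48 ≡ 6 (mod 42). So 16^{48} ≡ 16^{6} ≡ 35 (mod 43)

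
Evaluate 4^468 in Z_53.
Using Fermat: 4^{52} ≡ 1 (mod 53). 468 ≡ 0 (mod 52). So 4^{468} ≡ 4^{0} ≡ 1 (mod 53)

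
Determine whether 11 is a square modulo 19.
By Euler's criterion: 11^{9} ≡ 1 (mod 19). Since this equals 1, 11 is a QR.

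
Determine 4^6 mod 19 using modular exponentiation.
By repeated squaring (mod 19): 4^{1}≡4, 4^{2}≡16, 4^{4}≡9. Then 4^{6} = 4^{4+2} ≡ 9 × 16 ≡ 11 (mod 19)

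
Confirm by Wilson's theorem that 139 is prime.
(138)! mod 139 = 138. Since this equals -1 (mod 139), Wilson confirms 139 is prime.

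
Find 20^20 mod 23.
By repeated squaring mod 23: 20^{1}≡20, 20^{2}≡9, 20^{4}≡12, 20^{8}≡6, 20^{16}≡13. Then 20^{20} = 20^{16+4} ≡ 13 × 12 ≡ 18 mod 23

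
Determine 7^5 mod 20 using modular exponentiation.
By repeated squaring mod 20: 7^{1}≡7, 7^{2}≡9, 7^{4}≡1. Then 7^{5} = 7^{4+1} ≡ 1 × 7 ≡ 7 mod 20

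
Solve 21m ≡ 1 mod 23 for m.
Since 23 is prime, by Fermat 21^(-1) ≡ 21^{21} ≡ 11 mod 23. Verify: 21 × 11 = 231 ≡ 1 mod 23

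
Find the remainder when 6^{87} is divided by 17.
By Fermat: 6^{16} ≡ 1 mod 17. 87 = 5×16 + 7. So 6^{87} ≡ 6^{7} ≡ 14 mod 17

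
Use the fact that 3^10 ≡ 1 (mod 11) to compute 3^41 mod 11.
By Fermat: 3^{10} ≡ 1 (mod 11). 41 = 4×10 + 1. So 3^{41} ≡ 3^{1} ≡ 3 (mod 11)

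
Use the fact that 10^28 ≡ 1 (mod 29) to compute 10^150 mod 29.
By Fermat: 10^{28} ≡ 1 (mod 29). 150 = 5×28 + 10. So 10^{150} ≡ 10^{10} ≡ 6 (mod 29)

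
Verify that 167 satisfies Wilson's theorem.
(166)! mod 167 = 166. Since this equals -1 (mod 167), Wilson confirms 167 is prime.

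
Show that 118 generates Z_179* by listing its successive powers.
118^1, 118^2, ..., 118^{178} mod 179: [118, 141, 170, 12, 163, 81, 71, 144, 166, 77, 136, 117, 23, 29, 21, 151, 97, 169, 73, 22, 90, 59, 160, 85, 6, 171, 130, 125, 72, 83, 128, 68, 148, 101, 104, 100, 165, 138, 174, 126, 11, 45, 119, 80, 132, 3, 175, 65, 152, 36, 131, 64, 34, 74, 140, 52, 50, 172, 69, 87, 63, 95, 112, 149, 40, 66, 91, 177, 122, 76, 18, 155, 32, 17, 37, 70, 26, 25, 86, 124, 133, 121, 137, 56, 164, 20, 33, 135, 178, 61, 38, 9, 167, 16, 98, 108, 35, 13, 102, 43, 62, 156, 150, 158, 28, 82, 10, 106, 157, 89, 120, 19, 94, 173, 8, 49, 54, 107, 96, 51, 111, 31, 78, 75, 79, 14, 41, 5, 53, 168, 134, 60, 99, 47, 176, 4, 114, 27, 143, 48, 115, 145, 105, 39, 127, 129, 7, 110, 92, 116, 84, 67, 30, 139, 113, 88, 2, 57, 103, 161, 24, 147, 162, 142, 109, 153, 154, 93, 55, 46, 58, 42, 123, 15, 159, 146, 44, 1]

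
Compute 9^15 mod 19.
By repeated squaring mod 19: 9^{1}≡9, 9^{2}≡5, 9^{4}≡6, 9^{8}≡17. Then 9^{15} = 9^{8+4+2+1} ≡ 17 × 6 × 5 × 9 ≡ 11 mod 19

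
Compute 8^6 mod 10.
By repeated squaring (mod 10): 8^{1}≡8, 8^{2}≡4, 8^{4}≡6. Then 8^{6} = 8^{4+2} ≡ 6 × 4 ≡ 4 (mod 10)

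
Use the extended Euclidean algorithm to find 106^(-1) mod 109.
Extended GCD: 106(36) + 109(-35) = 1. So 106^(-1) ≡ 36 (mod 109). Verify: 106 × 36 = 3816 ≡ 1 (mod 109)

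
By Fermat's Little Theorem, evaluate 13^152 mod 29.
By Fermat: 13^{28} ≡ 1 (mod 29). 152 = 5×28 + 12. So 13^{152} ≡ 13^{12} ≡ 23 (mod 29)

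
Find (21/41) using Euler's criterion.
(21/41) = 21^{20} mod 41 = 1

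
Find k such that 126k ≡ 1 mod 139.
Since 139 is prime, by Fermat 126^(-1) ≡ 126^{137} ≡ 32 mod 139. Verify: 126 × 32 = 4032 ≡ 1 mod 139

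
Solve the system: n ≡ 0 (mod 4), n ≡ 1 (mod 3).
M = 4 × 3 = 12. M₁ = 3, y₁ ≡ 3 (mod 4). M₂ = 4, y₂ ≡ 1 (mod 3). n = 0×3×3 + 1×4×1 ≡ 4 (mod 12)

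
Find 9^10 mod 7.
Using Fermat: 9^{6} ≡ 1 mod 7. 10 ≡ 4 mod 6. So 9^{10} ≡ 9^{4} ≡ 2 mod 7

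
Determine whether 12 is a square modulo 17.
By Euler's criterion: 12^{8} ≡ 16 (mod 17). Since this equals -1 (≡ 16), 12 is not a QR.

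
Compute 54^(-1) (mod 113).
Since 113 is prime, by Fermat 54^(-1) ≡ 54^{111} ≡ 90 (mod 113). Verify: 54 × 90 = 4860 ≡ 1 (mod 113)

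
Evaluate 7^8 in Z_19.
By repeated squaring (mod 19): 7^{1}≡7, 7^{2}≡11, 7^{4}≡7, 7^{8}≡11. So 7^{8} ≡ 11 (mod 19)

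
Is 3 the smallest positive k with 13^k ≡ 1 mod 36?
Powers of 13 mod 36: 13^1≡13, 13^2≡25, 13^3≡1. First k with 13^k≡1 is k=3. Yes, ord_36(13) = 3.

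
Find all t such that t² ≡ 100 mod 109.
The square roots of 100 mod 109 are 99 and 10. Verify: 99² = 9801 ≡ 100 mod 109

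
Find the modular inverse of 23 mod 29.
Since 29 is prime, by Fermat 23^(-1) ≡ 23^{27} ≡ 24 (mod 29). Verify: 23 × 24 = 552 ≡ 1 (mod 29)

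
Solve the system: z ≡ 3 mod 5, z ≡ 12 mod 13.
M = 5 × 13 = 65. M₁ = 13, y₁ ≡ 2 mod 5. M₂ = 5, y₂ ≡ 8 mod 13. z = 3×13×2 + 12×5×8 ≡ 38 mod 65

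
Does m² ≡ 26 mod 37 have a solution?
By Euler's criterion: 26^{18} ≡ 1 mod 37. Since this equals 1, 26 is a QR.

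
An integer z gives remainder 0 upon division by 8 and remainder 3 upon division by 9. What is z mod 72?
M = 8 × 9 = 72. M₁ = 9, y₁ ≡ 1 mod 8. M₂ = 8, y₂ ≡ 8 mod 9. z = 0×9×1 + 3×8×8 ≡ 48 mod 72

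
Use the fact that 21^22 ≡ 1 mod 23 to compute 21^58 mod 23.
By Fermat: 21^{22} ≡ 1 mod 23. 58 = 2×22 + 14. So 21^{58} ≡ 21^{14} ≡ 8 mod 23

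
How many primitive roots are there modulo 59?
A prime p has φ(p-1) primitive roots; here φ(58) = 28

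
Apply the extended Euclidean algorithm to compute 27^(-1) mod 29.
Extended GCD: 27(14) + 29(-13) = 1. So 27^(-1) ≡ 14 (mod 29). Verify: 27 × 14 = 378 ≡ 1 (mod 29)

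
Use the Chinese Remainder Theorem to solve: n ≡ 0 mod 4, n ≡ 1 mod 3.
M = 4 × 3 = 12. M₁ = 3, y₁ ≡ 3 mod 4. M₂ = 4, y₂ ≡ 1 mod 3. n = 0×3×3 + 1×4×1 ≡ 4 mod 12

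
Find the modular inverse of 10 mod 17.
Since 17 is prime, by Fermat 10^(-1) ≡ 10^{15} ≡ 12 mod 17. Verify: 10 × 12 = 120 ≡ 1 mod 17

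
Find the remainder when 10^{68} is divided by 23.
By Fermat: 10^{22} ≡ 1 mod 23. 68 = 3×22 + 2. So 10^{68} ≡ 10^{2} ≡ 8 mod 23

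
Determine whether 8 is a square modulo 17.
By Euler's criterion: 8^{8} ≡ 1 (mod 17). Since this equals 1, 8 is a QR.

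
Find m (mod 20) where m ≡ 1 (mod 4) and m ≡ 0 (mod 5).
M = 4 × 5 = 20. M₁ = 5, y₁ ≡ 1 (mod 4). M₂ = 4, y₂ ≡ 4 (mod 5). m = 1×5×1 + 0×4×4 ≡ 5 (mod 20)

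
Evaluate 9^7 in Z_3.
By repeated squaring (mod 3): 9^{1}≡0, 9^{2}≡0, 9^{4}≡0. Then 9^{7} = 9^{4+2+1} ≡ 0 × 0 × 0 ≡ 0 (mod 3)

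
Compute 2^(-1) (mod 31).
Since 31 is prime, by Fermat 2^(-1) ≡ 2^{29} ≡ 16 (mod 31). Verify: 2 × 16 = 32 ≡ 1 (mod 31)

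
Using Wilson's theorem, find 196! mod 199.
(198)! = (196)! × (197) × (198) ≡ -1 mod 199. So (196)! ≡ -1 × [(198)(197)]^(-1) ≡ 99 mod 199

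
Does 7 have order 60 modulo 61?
ord_61(7) divides 60. For each prime q|60: 7^{30}≡60, 7^{20}≡47, 7^{12}≡34, none ≡ 1. So 7 has order 60 and is a primitive root mod 61.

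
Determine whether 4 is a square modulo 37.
By Euler's criterion: 4^{18} ≡ 1 (mod 37). Since this equals 1, 4 is a QR.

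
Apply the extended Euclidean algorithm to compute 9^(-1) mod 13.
Extended GCD: 9(3) + 13(-2) = 1. So 9^(-1) ≡ 3 mod 13. Verify: 9 × 3 = 27 ≡ 1 mod 13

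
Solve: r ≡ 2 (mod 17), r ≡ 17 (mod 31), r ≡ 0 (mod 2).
M = 17 × 31 × 2 = 1054. M₁ = 62, y₁ ≡ 14 (mod 17). M₂ = 34, y₂ ≡ 21 (mod 31). M₃ = 527, y₃ ≡ 1 (mod 2). r = 2×62×14 + 17×34×21 + 0×527×1 ≡ 172 (mod 1054)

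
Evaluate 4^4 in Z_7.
4^{4} = 256 ≡ 4 (mod 7)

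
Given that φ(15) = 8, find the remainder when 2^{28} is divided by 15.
By Euler: 2^{8} ≡ 1 (mod 15) since gcd(2, 15) = 1. 28 = 3×8 + 4. So 2^{28} ≡ 2^{4} ≡ 1 (mod 15)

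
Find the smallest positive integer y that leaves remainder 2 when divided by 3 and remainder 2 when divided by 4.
M = 3 × 4 = 12. M₁ = 4, y₁ ≡ 1 mod 3. M₂ = 3, y₂ ≡ 3 mod 4. y = 2×4×1 + 2×3×3 ≡ 2 mod 12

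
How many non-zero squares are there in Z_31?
Exactly half the non-zero residues mod a prime are QRs: (31-1)/2 = 15.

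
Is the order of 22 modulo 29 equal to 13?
Powers of 22 mod 29: 22^1≡22, 22^2≡20, 22^3≡5, 22^4≡23, 22^5≡13, 22^6≡25, 22^7≡28, 22^8≡7, 22^9≡9, 22^10≡24, 22^11≡6, 22^12≡16, 22^13≡4, 22^14≡1. 22^13≡4≢1, so ord ≠ 13. No, the actual order is 14.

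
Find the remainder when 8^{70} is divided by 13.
By Fermat: 8^{12} ≡ 1 (mod 13). 70 = 5×12 + 10. So 8^{70} ≡ 8^{10} ≡ 12 (mod 13)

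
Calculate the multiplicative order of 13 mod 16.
Powers of 13 mod 16: 13^1≡13, 13^2≡9, 13^3≡5, 13^4≡1. Order = 4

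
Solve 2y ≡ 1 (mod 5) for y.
Since 5 is prime, by Fermat 2^(-1) ≡ 2^{3} ≡ 3 (mod 5). Verify: 2 × 3 = 6 ≡ 1 (mod 5)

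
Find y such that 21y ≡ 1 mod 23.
Since 23 is prime, by Fermat 21^(-1) ≡ 21^{21} ≡ 11 mod 23. Verify: 21 × 11 = 231 ≡ 1 mod 23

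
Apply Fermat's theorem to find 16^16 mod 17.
By Fermat's Little Theorem, 16^{16} ≡ 1 mod 17 since 17 is prime and gcd(16, 17) = 1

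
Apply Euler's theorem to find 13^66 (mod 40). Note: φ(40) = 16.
By Euler: 13^{16} ≡ 1 (mod 40) since gcd(13, 40) = 1. 66 = 4×16 + 2. So 13^{66} ≡ 13^{2} ≡ 9 (mod 40)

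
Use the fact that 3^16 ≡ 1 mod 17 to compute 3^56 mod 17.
By Fermat: 3^{16} ≡ 1 mod 17. 56 = 3×16 + 8. So 3^{56} ≡ 3^{8} ≡ 16 mod 17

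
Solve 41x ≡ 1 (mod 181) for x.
Since 181 is prime, by Fermat 41^(-1) ≡ 41^{179} ≡ 53 (mod 181). Verify: 41 × 53 = 2173 ≡ 1 (mod 181)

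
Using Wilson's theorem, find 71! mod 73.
(72)! = (71)! × (72) ≡ -1 (mod 73). So (71)! ≡ -1 × (72)^(-1) ≡ (-1)×(-1) = 1 (mod 73)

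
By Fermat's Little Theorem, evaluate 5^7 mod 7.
By Fermat: 5^{6} ≡ 1 mod 7. So 5^{7} = 5^{6} · 5^{1} ≡ 5^{1} ≡ 5 mod 7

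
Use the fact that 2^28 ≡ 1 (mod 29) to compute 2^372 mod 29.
By Fermat: 2^{28} ≡ 1 (mod 29). 372 ≡ 8 (mod 28). So 2^{372} ≡ 2^{8} ≡ 24 (mod 29)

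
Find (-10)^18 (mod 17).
Using Fermat: (-10)^{16} ≡ 1 (mod 17). 18 ≡ 2 (mod 16). So (-10)^{18} ≡ (-10)^{2} ≡ 15 (mod 17)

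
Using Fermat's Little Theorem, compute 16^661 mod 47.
By Fermat: 16^{46} ≡ 1 mod 47. 661 ≡ 17 mod 46. So 16^{661} ≡ 16^{17} ≡ 24 mod 47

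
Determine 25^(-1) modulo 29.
Since 29 is prime, by Fermat 25^(-1) ≡ 25^{27} ≡ 7 (mod 29). Verify: 25 × 7 = 175 ≡ 1 (mod 29)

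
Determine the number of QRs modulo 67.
For prime 67, there are (p-1)/2 = (67-1)/2 = 33 quadratic residues (excluding 0).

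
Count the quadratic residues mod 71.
The squaring map on Z_71* is 2-to-1, so there are (70)/2 = 35 QRs.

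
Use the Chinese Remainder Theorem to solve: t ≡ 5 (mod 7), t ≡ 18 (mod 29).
M = 7 × 29 = 203. M₁ = 29, y₁ ≡ 1 (mod 7). M₂ = 7, y₂ ≡ 25 (mod 29). t = 5×29×1 + 18×7×25 ≡ 47 (mod 203)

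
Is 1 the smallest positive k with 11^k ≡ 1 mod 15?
Powers of 11 mod 15: 11^1≡11, 11^2≡1. 11^1≡11≢1, so ord ≠ 1. No, the actual order is 2.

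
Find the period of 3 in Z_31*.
Powers of 3 mod 31: 3^1≡3, 3^2≡9, 3^3≡27, 3^4≡19, 3^5≡26, 3^6≡16, 3^7≡17, 3^8≡20, 3^9≡29, 3^10≡25, 3^11≡13, 3^12≡8, 3^13≡24, 3^14≡10, 3^15≡30, 3^16≡28, 3^17≡22, 3^18≡4, 3^19≡12, 3^20≡5, 3^21≡15, 3^22≡14, 3^23≡11, 3^24≡2, 3^25≡6, 3^26≡18, 3^27≡23, 3^28≡7, 3^29≡21, 3^30≡1. So the order of 3 is 30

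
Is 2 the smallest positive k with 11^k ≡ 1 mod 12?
Powers of 11 mod 12: 11^1≡11, 11^2≡1. First k with 11^k≡1 is k=2. Yes, ord_12(11) = 2.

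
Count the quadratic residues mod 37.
The squaring map on Z_37* is 2-to-1, so there are (36)/2 = 18 QRs.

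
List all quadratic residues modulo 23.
Quadratic residues modulo 23: {1, 2, 3, 4, 6, 8, 9, 12, 13, 16, 18}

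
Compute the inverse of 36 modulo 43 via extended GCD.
Extended GCD: 36(6) + 43(-5) = 1. So 36^(-1) ≡ 6 (mod 43). Verify: 36 × 6 = 216 ≡ 1 (mod 43)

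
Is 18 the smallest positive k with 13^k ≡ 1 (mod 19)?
Powers of 13 mod 19: 13^1≡13, 13^2≡17, 13^3≡12, 13^4≡4, 13^5≡14, 13^6≡11, 13^7≡10, 13^8≡16, 13^9≡18, 13^10≡6, 13^11≡2, 13^12≡7, 13^13≡15, 13^14≡5, 13^15≡8, 13^16≡9, 13^17≡3, 13^18≡1. First k with 13^k≡1 is k=18. Yes, ord_19(13) = 18.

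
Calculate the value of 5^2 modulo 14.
5^{2} = 25 ≡ 11 (mod 14)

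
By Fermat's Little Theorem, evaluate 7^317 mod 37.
By Fermat: 7^{36} ≡ 1 (mod 37). 317 ≡ 29 (mod 36). So 7^{317} ≡ 7^{29} ≡ 12 (mod 37)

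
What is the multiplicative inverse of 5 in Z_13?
Since 13 is prime, by Fermat 5^(-1) ≡ 5^{11} ≡ 8 (mod 13). Verify: 5 × 8 = 40 ≡ 1 (mod 13)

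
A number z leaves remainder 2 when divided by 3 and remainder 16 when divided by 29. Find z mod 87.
M = 3 × 29 = 87. M₁ = 29, y₁ ≡ 2 mod 3. M₂ = 3, y₂ ≡ 10 mod 29. z = 2×29×2 + 16×3×10 ≡ 74 mod 87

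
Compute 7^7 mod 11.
By repeated squaring mod 11: 7^{1}≡7, 7^{2}≡5, 7^{4}≡3. Then 7^{7} = 7^{4+2+1} ≡ 3 × 5 × 7 ≡ 6 mod 11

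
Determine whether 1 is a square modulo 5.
By Euler's criterion: 1^{2} ≡ 1 mod 5. Since this equals 1, 1 is a QR.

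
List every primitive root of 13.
There are φ(12) = 4 primitive roots mod 13: {2, 6, 7, 11}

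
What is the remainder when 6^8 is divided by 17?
By repeated squaring mod 17: 6^{1}≡6, 6^{2}≡2, 6^{4}≡4, 6^{8}≡16. So 6^{8} ≡ 16 mod 17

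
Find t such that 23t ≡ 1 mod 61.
Since 61 is prime, by Fermat 23^(-1) ≡ 23^{59} ≡ 8 mod 61. Verify: 23 × 8 = 184 ≡ 1 mod 61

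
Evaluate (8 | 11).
(8/11) = 8^{5} mod 11 = -1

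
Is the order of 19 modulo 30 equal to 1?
Powers of 19 mod 30: 19^1≡19, 19^2≡1. 19^1≡19≢1, so ord ≠ 1. No, the actual order is 2.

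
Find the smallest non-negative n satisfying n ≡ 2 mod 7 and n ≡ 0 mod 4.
M = 7 × 4 = 28. M₁ = 4, y₁ ≡ 2 mod 7. M₂ = 7, y₂ ≡ 3 mod 4. n = 2×4×2 + 0×7×3 ≡ 16 mod 28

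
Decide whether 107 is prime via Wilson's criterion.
(106)! mod 107 = 106. Since 106 ≡ -1 mod 107, 107 is prime.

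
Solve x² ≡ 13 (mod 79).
The square roots of 13 mod 79 are 31 and 48. Verify: 31² = 961 ≡ 13 (mod 79)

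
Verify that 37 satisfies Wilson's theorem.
(36)! mod 37 = 36. Since this equals -1 (mod 37), Wilson confirms 37 is prime.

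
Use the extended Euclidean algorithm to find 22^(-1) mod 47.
Extended GCD: 22(15) + 47(-7) = 1. So 22^(-1) ≡ 15 mod 47. Verify: 22 × 15 = 330 ≡ 1 mod 47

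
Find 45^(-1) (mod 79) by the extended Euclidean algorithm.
Extended GCD: 45(-7) + 79(4) = 1. So 45^(-1) ≡ -7 ≡ 72 (mod 79). Verify: 45 × 72 = 3240 ≡ 1 (mod 79)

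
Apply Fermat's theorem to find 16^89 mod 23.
By Fermat: 16^{22} ≡ 1 mod 23. 89 = 4×22 + 1. So 16^{89} ≡ 16^{1} ≡ 16 mod 23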